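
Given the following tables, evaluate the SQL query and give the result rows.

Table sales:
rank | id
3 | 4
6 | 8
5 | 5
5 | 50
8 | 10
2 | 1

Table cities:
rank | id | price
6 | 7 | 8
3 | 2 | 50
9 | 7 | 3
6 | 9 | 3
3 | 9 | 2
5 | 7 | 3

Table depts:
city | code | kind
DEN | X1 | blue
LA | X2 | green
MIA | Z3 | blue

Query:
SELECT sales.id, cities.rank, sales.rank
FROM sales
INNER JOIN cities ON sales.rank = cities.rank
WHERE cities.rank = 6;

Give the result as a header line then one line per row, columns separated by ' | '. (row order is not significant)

== RESULT ==
sales.id | cities.rank | sales.rank
8 | 6 | 6
8 | 6 | 6

Derivation:
After JOIN cities (6 rows):
sales.rank | sales.id | cities.rank | cities.id | cities.price
3 | 4 | 3 | 2 | 50
3 | 4 | 3 | 9 | 2
6 | 8 | 6 | 7 | 8
6 | 8 | 6 | 9 | 3
5 | 5 | 5 | 7 | 3
5 | 50 | 5 | 7 | 3
After WHERE (2 rows):
sales.rank | sales.id | cities.rank | cities.id | cities.price
6 | 8 | 6 | 7 | 8
6 | 8 | 6 | 9 | 3
After SELECT (2 rows):
sales.id | cities.rank | sales.rank
8 | 6 | 6
8 | 6 | 6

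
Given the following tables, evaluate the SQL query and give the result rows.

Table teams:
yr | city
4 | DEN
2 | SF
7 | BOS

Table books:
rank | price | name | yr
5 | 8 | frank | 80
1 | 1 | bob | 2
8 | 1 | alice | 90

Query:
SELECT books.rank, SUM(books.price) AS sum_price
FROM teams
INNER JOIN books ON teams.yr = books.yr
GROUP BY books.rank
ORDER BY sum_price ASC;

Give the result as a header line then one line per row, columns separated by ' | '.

== RESULT ==
books.rank | sum_price
1 | 1

Derivation:
After JOIN books (1 rows):
teams.yr | teams.city | books.rank | books.price | books.name | books.yr
2 | SF | 1 | 1 | bob | 2
After GROUP BY (1 rows):
books.rank | sum_price
1 | 1
After ORDER BY (1 rows):
books.rank | sum_price
1 | 1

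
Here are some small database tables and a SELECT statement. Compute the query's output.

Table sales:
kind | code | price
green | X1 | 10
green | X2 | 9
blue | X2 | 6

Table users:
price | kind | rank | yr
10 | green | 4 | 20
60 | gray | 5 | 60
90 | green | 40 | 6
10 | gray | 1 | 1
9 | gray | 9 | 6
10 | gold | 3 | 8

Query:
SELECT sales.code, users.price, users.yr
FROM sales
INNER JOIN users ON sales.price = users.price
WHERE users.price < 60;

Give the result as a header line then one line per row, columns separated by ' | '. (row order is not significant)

== RESULT ==
sales.code | users.price | users.yr
X1 | 10 | 20
X1 | 10 | 1
X1 | 10 | 8
X2 | 9 | 6

Derivation:
After JOIN users (4 rows):
sales.kind | sales.code | sales.price | users.price | users.kind | users.rank | users.yr
green | X1 | 10 | 10 | green | 4 | 20
green | X1 | 10 | 10 | gray | 1 | 1
green | X1 | 10 | 10 | gold | 3 | 8
green | X2 | 9 | 9 | gray | 9 | 6
After WHERE (4 rows):
sales.kind | sales.code | sales.price | users.price | users.kind | users.rank | users.yr
green | X1 | 10 | 10 | green | 4 | 20
green | X1 | 10 | 10 | gray | 1 | 1
green | X1 | 10 | 10 | gold | 3 | 8
green | X2 | 9 | 9 | gray | 9 | 6
After SELECT (4 rows):
sales.code | users.price | users.yr
X1 | 10 | 20
X1 | 10 | 1
X1 | 10 | 8
X2 | 9 | 6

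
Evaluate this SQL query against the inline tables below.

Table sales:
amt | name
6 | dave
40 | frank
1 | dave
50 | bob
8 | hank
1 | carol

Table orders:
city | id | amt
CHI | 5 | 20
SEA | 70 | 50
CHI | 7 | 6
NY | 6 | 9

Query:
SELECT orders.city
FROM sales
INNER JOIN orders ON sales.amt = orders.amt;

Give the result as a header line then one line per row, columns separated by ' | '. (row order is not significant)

== RESULT ==
orders.city
CHI
SEA

Derivation:
After JOIN orders (2 rows):
sales.amt | sales.name | orders.city | orders.id | orders.amt
6 | dave | CHI | 7 | 6
50 | bob | SEA | 70 | 50
After SELECT (2 rows):
orders.city
CHI
SEA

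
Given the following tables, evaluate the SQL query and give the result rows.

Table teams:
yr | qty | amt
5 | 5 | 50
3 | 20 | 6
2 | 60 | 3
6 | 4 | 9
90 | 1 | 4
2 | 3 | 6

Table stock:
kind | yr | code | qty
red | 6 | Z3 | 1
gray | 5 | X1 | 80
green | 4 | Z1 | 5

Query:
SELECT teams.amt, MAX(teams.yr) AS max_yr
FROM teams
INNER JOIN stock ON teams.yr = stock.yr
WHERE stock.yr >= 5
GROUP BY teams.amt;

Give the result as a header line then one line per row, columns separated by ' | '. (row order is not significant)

After JOIN stock (2 rows):
teams.yr | teams.qty | teams.amt | stock.kind | stock.yr | stock.code | stock.qty
5 | 5 | 50 | gray | 5 | X1 | 80
6 | 4 | 9 | red | 6 | Z3 | 1
After WHERE (2 rows):
teams.yr | teams.qty | teams.amt | stock.kind | stock.yr | stock.code | stock.qty
5 | 5 | 50 | gray | 5 | X1 | 80
6 | 4 | 9 | red | 6 | Z3 | 1
After GROUP BY (2 rows):
teams.amt | max_yr
50 | 5
9 | 6

== RESULT ==
teams.amt | max_yr
50 | 5
9 | 6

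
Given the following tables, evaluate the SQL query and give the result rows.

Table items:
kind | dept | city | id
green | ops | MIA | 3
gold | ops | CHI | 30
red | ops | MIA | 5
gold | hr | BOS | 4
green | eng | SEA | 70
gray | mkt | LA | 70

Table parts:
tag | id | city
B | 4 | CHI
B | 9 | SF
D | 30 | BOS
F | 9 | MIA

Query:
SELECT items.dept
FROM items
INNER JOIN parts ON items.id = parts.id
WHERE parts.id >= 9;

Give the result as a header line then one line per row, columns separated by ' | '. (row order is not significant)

After JOIN parts (2 rows):
items.kind | items.dept | items.city | items.id | parts.tag | parts.id | parts.city
gold | ops | CHI | 30 | D | 30 | BOS
gold | hr | BOS | 4 | B | 4 | CHI
After WHERE (1 rows):
items.kind | items.dept | items.city | items.id | parts.tag | parts.id | parts.city
gold | ops | CHI | 30 | D | 30 | BOS
After SELECT (1 rows):
items.dept
ops

== RESULT ==
items.dept
ops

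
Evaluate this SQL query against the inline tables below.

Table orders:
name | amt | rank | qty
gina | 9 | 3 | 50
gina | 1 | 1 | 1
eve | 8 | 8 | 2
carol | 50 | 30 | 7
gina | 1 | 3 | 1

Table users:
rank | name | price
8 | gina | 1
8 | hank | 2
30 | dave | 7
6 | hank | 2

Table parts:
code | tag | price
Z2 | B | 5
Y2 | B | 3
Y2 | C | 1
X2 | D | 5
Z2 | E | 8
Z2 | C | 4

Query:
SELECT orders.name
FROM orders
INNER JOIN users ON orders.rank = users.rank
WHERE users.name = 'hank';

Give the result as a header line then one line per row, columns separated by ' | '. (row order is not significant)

After JOIN users (3 rows):
orders.name | orders.amt | orders.rank | orders.qty | users.rank | users.name | users.price
eve | 8 | 8 | 2 | 8 | gina | 1
eve | 8 | 8 | 2 | 8 | hank | 2
carol | 50 | 30 | 7 | 30 | dave | 7
After WHERE (1 rows):
orders.name | orders.amt | orders.rank | orders.qty | users.rank | users.name | users.price
eve | 8 | 8 | 2 | 8 | hank | 2
After SELECT (1 rows):
orders.name
eve

== RESULT ==
orders.name
eve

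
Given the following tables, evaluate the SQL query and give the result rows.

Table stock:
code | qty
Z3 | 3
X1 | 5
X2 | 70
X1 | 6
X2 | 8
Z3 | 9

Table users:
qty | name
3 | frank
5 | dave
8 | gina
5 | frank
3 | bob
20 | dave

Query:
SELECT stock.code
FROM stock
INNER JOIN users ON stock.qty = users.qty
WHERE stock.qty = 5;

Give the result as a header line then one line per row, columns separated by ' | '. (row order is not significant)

== RESULT ==
stock.code
X1
X1

Derivation:
After JOIN users (5 rows):
stock.code | stock.qty | users.qty | users.name
Z3 | 3 | 3 | frank
Z3 | 3 | 3 | bob
X1 | 5 | 5 | dave
X1 | 5 | 5 | frank
X2 | 8 | 8 | gina
After WHERE (2 rows):
stock.code | stock.qty | users.qty | users.name
X1 | 5 | 5 | dave
X1 | 5 | 5 | frank
After SELECT (2 rows):
stock.code
X1
X1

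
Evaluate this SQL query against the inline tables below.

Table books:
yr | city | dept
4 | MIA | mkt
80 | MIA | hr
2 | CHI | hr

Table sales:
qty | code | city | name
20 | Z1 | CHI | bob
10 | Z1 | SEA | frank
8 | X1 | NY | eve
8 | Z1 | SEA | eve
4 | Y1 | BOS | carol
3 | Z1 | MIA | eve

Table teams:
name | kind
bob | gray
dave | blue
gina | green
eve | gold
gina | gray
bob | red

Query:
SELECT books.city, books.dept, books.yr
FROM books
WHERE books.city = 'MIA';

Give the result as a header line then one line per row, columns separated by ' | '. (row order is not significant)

After WHERE (2 rows):
books.yr | books.city | books.dept
4 | MIA | mkt
80 | MIA | hr
After SELECT (2 rows):
books.city | books.dept | books.yr
MIA | mkt | 4
MIA | hr | 80

== RESULT ==
books.city | books.dept | books.yr
MIA | mkt | 4
MIA | hr | 80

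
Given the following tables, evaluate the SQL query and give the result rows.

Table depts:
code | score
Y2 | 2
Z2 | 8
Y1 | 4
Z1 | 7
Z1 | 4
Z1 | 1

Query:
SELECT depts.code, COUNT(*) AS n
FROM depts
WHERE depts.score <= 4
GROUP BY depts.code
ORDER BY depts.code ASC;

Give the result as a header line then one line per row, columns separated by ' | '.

After WHERE (4 rows):
depts.code | depts.score
Y2 | 2
Y1 | 4
Z1 | 4
Z1 | 1
After GROUP BY (3 rows):
depts.code | n
Y2 | 1
Y1 | 1
Z1 | 2
After ORDER BY (3 rows):
depts.code | n
Y1 | 1
Y2 | 1
Z1 | 2

== RESULT ==
depts.code | n
Y1 | 1
Y2 | 1
Z1 | 2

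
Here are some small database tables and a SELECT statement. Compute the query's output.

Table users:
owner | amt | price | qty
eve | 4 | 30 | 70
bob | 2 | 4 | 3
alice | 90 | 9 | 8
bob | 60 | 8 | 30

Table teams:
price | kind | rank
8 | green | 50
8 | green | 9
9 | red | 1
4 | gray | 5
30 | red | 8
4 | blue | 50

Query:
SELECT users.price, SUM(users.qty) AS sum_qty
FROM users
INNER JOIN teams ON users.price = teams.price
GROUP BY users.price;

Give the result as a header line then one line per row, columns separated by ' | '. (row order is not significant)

== RESULT ==
users.price | sum_qty
30 | 70
4 | 6
9 | 8
8 | 60

Derivation:
After JOIN teams (6 rows):
users.owner | users.amt | users.price | users.qty | teams.price | teams.kind | teams.rank
eve | 4 | 30 | 70 | 30 | red | 8
bob | 2 | 4 | 3 | 4 | gray | 5
bob | 2 | 4 | 3 | 4 | blue | 50
alice | 90 | 9 | 8 | 9 | red | 1
bob | 60 | 8 | 30 | 8 | green | 50
bob | 60 | 8 | 30 | 8 | green | 9
After GROUP BY (4 rows):
users.price | sum_qty
30 | 70
4 | 6
9 | 8
8 | 60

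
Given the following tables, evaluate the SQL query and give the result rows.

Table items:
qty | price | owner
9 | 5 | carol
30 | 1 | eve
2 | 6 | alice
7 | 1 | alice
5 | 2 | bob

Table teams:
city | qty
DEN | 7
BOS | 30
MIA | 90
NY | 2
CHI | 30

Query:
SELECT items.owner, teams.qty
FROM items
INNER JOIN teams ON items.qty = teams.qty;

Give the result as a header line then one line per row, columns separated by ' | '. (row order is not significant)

== RESULT ==
items.owner | teams.qty
eve | 30
eve | 30
alice | 2
alice | 7

Derivation:
After JOIN teams (4 rows):
items.qty | items.price | items.owner | teams.city | teams.qty
30 | 1 | eve | BOS | 30
30 | 1 | eve | CHI | 30
2 | 6 | alice | NY | 2
7 | 1 | alice | DEN | 7
After SELECT (4 rows):
items.owner | teams.qty
eve | 30
eve | 30
alice | 2
alice | 7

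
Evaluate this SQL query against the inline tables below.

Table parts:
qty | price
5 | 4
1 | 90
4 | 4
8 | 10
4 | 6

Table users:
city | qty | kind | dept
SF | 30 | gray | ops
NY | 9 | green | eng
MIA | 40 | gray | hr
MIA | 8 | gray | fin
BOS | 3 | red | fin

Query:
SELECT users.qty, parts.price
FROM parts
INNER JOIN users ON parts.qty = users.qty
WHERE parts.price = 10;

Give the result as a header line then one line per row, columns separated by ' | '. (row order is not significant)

After JOIN users (1 rows):
parts.qty | parts.price | users.city | users.qty | users.kind | users.dept
8 | 10 | MIA | 8 | gray | fin
After WHERE (1 rows):
parts.qty | parts.price | users.city | users.qty | users.kind | users.dept
8 | 10 | MIA | 8 | gray | fin
After SELECT (1 rows):
users.qty | parts.price
8 | 10

== RESULT ==
users.qty | parts.price
8 | 10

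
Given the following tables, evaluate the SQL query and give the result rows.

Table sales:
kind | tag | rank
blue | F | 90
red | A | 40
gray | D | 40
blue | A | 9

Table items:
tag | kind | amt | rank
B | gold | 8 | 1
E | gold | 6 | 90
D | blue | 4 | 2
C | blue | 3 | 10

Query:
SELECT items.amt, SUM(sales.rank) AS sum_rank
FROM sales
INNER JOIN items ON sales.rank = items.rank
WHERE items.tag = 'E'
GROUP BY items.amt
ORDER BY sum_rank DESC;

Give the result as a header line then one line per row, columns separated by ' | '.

After JOIN items (1 rows):
sales.kind | sales.tag | sales.rank | items.tag | items.kind | items.amt | items.rank
blue | F | 90 | E | gold | 6 | 90
After WHERE (1 rows):
sales.kind | sales.tag | sales.rank | items.tag | items.kind | items.amt | items.rank
blue | F | 90 | E | gold | 6 | 90
After GROUP BY (1 rows):
items.amt | sum_rank
6 | 90
After ORDER BY (1 rows):
items.amt | sum_rank
6 | 90

== RESULT ==
items.amt | sum_rank
6 | 90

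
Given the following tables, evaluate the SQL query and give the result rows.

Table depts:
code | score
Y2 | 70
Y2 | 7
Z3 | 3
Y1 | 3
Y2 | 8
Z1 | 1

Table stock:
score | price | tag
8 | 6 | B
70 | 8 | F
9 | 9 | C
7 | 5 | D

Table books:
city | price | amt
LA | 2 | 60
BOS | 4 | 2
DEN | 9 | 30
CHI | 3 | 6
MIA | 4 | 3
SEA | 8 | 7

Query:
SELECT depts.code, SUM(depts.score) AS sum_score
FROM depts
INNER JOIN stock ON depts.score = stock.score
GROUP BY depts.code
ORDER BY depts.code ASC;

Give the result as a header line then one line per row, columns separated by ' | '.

== RESULT ==
depts.code | sum_score
Y2 | 85

Derivation:
After JOIN stock (3 rows):
depts.code | depts.score | stock.score | stock.price | stock.tag
Y2 | 70 | 70 | 8 | F
Y2 | 7 | 7 | 5 | D
Y2 | 8 | 8 | 6 | B
After GROUP BY (1 rows):
depts.code | sum_score
Y2 | 85
After ORDER BY (1 rows):
depts.code | sum_score
Y2 | 85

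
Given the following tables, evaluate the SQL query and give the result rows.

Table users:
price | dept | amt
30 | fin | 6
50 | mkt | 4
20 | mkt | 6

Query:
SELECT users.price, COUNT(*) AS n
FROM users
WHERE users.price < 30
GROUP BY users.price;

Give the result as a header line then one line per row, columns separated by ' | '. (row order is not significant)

After WHERE (1 rows):
users.price | users.dept | users.amt
20 | mkt | 6
After GROUP BY (1 rows):
users.price | n
20 | 1

== RESULT ==
users.price | n
20 | 1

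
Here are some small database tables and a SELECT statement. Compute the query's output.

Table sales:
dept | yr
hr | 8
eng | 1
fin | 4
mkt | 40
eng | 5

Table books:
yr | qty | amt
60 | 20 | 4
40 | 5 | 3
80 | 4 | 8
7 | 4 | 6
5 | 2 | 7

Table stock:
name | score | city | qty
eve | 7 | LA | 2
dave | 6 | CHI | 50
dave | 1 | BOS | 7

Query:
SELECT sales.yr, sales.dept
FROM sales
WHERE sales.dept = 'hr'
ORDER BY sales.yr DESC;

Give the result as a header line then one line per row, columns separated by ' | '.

After WHERE (1 rows):
sales.dept | sales.yr
hr | 8
After SELECT (1 rows):
sales.yr | sales.dept
8 | hr
After ORDER BY (1 rows):
sales.yr | sales.dept
8 | hr

== RESULT ==
sales.yr | sales.dept
8 | hr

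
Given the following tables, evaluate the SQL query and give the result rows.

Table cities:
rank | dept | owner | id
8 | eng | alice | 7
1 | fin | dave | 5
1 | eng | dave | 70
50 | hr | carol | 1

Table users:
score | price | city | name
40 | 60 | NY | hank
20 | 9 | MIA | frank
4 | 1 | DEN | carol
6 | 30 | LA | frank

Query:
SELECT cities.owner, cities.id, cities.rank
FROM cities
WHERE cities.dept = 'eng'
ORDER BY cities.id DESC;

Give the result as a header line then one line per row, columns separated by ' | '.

After WHERE (2 rows):
cities.rank | cities.dept | cities.owner | cities.id
8 | eng | alice | 7
1 | eng | dave | 70
After SELECT (2 rows):
cities.owner | cities.id | cities.rank
alice | 7 | 8
dave | 70 | 1
After ORDER BY (2 rows):
cities.owner | cities.id | cities.rank
dave | 70 | 1
alice | 7 | 8

== RESULT ==
cities.owner | cities.id | cities.rank
dave | 70 | 1
alice | 7 | 8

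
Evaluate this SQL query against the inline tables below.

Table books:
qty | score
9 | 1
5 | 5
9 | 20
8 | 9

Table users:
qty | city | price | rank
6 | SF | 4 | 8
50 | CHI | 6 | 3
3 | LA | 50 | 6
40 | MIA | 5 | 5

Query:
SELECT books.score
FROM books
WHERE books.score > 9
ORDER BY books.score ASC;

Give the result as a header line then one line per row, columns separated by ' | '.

== RESULT ==
books.score
20

Derivation:
After WHERE (1 rows):
books.qty | books.score
9 | 20
After SELECT (1 rows):
books.score
20
After ORDER BY (1 rows):
books.score
20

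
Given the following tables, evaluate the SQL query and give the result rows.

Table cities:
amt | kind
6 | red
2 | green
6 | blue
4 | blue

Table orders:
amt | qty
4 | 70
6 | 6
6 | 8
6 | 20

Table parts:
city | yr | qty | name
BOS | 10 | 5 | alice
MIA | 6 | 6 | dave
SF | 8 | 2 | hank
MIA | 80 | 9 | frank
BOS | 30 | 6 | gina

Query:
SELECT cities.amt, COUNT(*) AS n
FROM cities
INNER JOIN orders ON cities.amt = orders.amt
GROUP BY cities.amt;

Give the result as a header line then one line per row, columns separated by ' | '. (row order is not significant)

After JOIN orders (7 rows):
cities.amt | cities.kind | orders.amt | orders.qty
6 | red | 6 | 6
6 | red | 6 | 8
6 | red | 6 | 20
6 | blue | 6 | 6
6 | blue | 6 | 8
6 | blue | 6 | 20
4 | blue | 4 | 70
After GROUP BY (2 rows):
cities.amt | n
6 | 6
4 | 1

== RESULT ==
cities.amt | n
6 | 6
4 | 1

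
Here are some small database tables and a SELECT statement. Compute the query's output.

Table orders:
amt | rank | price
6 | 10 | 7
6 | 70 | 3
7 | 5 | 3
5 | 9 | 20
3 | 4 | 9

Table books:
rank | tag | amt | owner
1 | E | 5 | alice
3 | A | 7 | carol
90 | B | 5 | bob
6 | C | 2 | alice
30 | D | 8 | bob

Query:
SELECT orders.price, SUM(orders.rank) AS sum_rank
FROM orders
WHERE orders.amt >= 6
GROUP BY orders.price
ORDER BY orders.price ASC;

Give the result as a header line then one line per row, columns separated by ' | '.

After WHERE (3 rows):
orders.amt | orders.rank | orders.price
6 | 10 | 7
6 | 70 | 3
7 | 5 | 3
After GROUP BY (2 rows):
orders.price | sum_rank
7 | 10
3 | 75
After ORDER BY (2 rows):
orders.price | sum_rank
3 | 75
7 | 10

== RESULT ==
orders.price | sum_rank
3 | 75
7 | 10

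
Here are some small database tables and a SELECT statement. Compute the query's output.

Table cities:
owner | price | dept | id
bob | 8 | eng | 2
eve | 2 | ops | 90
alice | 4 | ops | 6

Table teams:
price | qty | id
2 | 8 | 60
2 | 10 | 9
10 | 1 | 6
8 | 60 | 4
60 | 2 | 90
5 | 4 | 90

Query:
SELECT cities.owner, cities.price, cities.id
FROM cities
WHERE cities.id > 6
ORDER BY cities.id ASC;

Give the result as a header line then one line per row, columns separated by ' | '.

== RESULT ==
cities.owner | cities.price | cities.id
eve | 2 | 90

Derivation:
After WHERE (1 rows):
cities.owner | cities.price | cities.dept | cities.id
eve | 2 | ops | 90
After SELECT (1 rows):
cities.owner | cities.price | cities.id
eve | 2 | 90
After ORDER BY (1 rows):
cities.owner | cities.price | cities.id
eve | 2 | 90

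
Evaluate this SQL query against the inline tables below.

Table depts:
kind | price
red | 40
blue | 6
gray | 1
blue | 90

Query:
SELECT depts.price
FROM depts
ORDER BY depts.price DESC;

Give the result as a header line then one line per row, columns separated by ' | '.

After SELECT (4 rows):
depts.price
40
6
1
90
After ORDER BY (4 rows):
depts.price
90
40
6
1

== RESULT ==
depts.price
90
40
6
1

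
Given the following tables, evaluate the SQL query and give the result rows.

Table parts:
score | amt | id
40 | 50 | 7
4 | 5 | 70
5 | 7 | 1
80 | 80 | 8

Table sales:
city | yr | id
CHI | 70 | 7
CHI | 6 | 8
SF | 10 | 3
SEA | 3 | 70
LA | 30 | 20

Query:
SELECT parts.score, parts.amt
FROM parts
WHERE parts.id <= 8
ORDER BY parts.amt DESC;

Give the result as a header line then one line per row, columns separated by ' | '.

After WHERE (3 rows):
parts.score | parts.amt | parts.id
40 | 50 | 7
5 | 7 | 1
80 | 80 | 8
After SELECT (3 rows):
parts.score | parts.amt
40 | 50
5 | 7
80 | 80
After ORDER BY (3 rows):
parts.score | parts.amt
80 | 80
40 | 50
5 | 7

== RESULT ==
parts.score | parts.amt
80 | 80
40 | 50
5 | 7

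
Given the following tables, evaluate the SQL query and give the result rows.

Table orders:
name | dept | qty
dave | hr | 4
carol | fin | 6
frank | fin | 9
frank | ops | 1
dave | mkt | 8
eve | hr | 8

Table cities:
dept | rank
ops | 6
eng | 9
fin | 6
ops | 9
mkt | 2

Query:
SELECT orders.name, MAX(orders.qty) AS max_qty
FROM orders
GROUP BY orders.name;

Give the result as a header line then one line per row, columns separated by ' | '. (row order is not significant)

After GROUP BY (4 rows):
orders.name | max_qty
dave | 8
carol | 6
frank | 9
eve | 8

== RESULT ==
orders.name | max_qty
dave | 8
carol | 6
frank | 9
eve | 8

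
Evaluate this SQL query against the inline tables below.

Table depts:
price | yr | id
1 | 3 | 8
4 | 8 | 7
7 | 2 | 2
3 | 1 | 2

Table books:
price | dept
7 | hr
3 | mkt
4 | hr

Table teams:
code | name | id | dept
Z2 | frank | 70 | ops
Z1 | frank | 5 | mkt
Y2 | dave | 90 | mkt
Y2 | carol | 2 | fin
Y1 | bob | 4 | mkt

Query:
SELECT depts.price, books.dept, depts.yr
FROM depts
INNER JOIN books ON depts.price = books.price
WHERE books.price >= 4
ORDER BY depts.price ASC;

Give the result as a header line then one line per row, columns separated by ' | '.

== RESULT ==
depts.price | books.dept | depts.yr
4 | hr | 8
7 | hr | 2

Derivation:
After JOIN books (3 rows):
depts.price | depts.yr | depts.id | books.price | books.dept
4 | 8 | 7 | 4 | hr
7 | 2 | 2 | 7 | hr
3 | 1 | 2 | 3 | mkt
After WHERE (2 rows):
depts.price | depts.yr | depts.id | books.price | books.dept
4 | 8 | 7 | 4 | hr
7 | 2 | 2 | 7 | hr
After SELECT (2 rows):
depts.price | books.dept | depts.yr
4 | hr | 8
7 | hr | 2
After ORDER BY (2 rows):
depts.price | books.dept | depts.yr
4 | hr | 8
7 | hr | 2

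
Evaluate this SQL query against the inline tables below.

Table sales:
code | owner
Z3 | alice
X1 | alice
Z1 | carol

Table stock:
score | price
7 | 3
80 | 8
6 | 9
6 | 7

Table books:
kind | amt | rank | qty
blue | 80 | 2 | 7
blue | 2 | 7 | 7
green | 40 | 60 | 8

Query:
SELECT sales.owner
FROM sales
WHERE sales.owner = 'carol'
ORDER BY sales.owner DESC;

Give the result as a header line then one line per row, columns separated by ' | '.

After WHERE (1 rows):
sales.code | sales.owner
Z1 | carol
After SELECT (1 rows):
sales.owner
carol
After ORDER BY (1 rows):
sales.owner
carol

== RESULT ==
sales.owner
carol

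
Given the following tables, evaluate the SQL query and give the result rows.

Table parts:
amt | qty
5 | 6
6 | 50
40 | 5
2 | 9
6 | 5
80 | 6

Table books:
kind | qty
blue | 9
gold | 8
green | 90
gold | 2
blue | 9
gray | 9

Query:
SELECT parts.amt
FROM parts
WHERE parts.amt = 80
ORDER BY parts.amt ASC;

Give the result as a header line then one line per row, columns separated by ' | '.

After WHERE (1 rows):
parts.amt | parts.qty
80 | 6
After SELECT (1 rows):
parts.amt
80
After ORDER BY (1 rows):
parts.amt
80

== RESULT ==
parts.amt
80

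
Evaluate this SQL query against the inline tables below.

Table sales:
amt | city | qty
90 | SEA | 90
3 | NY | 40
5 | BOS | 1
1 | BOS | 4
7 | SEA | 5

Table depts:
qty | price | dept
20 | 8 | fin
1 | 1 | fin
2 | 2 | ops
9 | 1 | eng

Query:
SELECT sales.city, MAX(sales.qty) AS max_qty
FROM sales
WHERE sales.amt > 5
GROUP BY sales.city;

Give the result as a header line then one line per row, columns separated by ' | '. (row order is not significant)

After WHERE (2 rows):
sales.amt | sales.city | sales.qty
90 | SEA | 90
7 | SEA | 5
After GROUP BY (1 rows):
sales.city | max_qty
SEA | 90

== RESULT ==
sales.city | max_qty
SEA | 90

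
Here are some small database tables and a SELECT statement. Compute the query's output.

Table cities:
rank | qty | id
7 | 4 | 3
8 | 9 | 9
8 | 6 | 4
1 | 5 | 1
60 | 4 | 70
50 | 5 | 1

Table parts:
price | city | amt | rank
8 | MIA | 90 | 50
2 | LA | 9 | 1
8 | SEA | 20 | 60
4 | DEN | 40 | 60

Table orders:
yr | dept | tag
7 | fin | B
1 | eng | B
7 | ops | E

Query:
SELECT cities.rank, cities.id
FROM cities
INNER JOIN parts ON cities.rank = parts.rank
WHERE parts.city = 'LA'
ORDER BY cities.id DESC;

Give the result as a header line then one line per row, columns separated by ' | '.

== RESULT ==
cities.rank | cities.id
1 | 1

Derivation:
After JOIN parts (4 rows):
cities.rank | cities.qty | cities.id | parts.price | parts.city | parts.amt | parts.rank
1 | 5 | 1 | 2 | LA | 9 | 1
60 | 4 | 70 | 8 | SEA | 20 | 60
60 | 4 | 70 | 4 | DEN | 40 | 60
50 | 5 | 1 | 8 | MIA | 90 | 50
After WHERE (1 rows):
cities.rank | cities.qty | cities.id | parts.price | parts.city | parts.amt | parts.rank
1 | 5 | 1 | 2 | LA | 9 | 1
After SELECT (1 rows):
cities.rank | cities.id
1 | 1
After ORDER BY (1 rows):
cities.rank | cities.id
1 | 1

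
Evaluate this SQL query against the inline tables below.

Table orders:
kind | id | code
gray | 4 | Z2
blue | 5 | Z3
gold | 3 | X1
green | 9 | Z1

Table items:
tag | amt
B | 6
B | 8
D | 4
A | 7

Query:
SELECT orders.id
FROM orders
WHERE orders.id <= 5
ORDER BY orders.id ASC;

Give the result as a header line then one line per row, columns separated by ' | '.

== RESULT ==
orders.id
3
4
5

Derivation:
After WHERE (3 rows):
orders.kind | orders.id | orders.code
gray | 4 | Z2
blue | 5 | Z3
gold | 3 | X1
After SELECT (3 rows):
orders.id
4
5
3
After ORDER BY (3 rows):
orders.id
3
4
5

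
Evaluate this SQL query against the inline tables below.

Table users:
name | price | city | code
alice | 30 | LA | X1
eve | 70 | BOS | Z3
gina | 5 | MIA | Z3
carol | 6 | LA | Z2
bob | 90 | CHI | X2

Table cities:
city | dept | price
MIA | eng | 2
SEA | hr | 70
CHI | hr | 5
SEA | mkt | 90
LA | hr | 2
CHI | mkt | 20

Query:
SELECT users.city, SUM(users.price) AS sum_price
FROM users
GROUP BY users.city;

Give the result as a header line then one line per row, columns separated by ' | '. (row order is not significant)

== RESULT ==
users.city | sum_price
LA | 36
BOS | 70
MIA | 5
CHI | 90

Derivation:
After GROUP BY (4 rows):
users.city | sum_price
LA | 36
BOS | 70
MIA | 5
CHI | 90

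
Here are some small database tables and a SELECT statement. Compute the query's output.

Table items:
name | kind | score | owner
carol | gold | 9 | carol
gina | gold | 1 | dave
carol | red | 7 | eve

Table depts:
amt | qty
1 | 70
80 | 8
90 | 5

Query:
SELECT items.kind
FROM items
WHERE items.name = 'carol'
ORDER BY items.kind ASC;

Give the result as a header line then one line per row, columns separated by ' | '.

After WHERE (2 rows):
items.name | items.kind | items.score | items.owner
carol | gold | 9 | carol
carol | red | 7 | eve
After SELECT (2 rows):
items.kind
gold
red
After ORDER BY (2 rows):
items.kind
gold
red

== RESULT ==
items.kind
gold
red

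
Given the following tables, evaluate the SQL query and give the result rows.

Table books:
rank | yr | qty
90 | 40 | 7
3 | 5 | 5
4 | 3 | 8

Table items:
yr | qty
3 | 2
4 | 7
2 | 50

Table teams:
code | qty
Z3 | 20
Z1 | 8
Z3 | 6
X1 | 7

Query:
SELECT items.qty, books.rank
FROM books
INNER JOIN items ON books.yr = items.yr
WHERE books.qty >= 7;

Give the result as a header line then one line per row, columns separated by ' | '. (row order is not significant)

== RESULT ==
items.qty | books.rank
2 | 4

Derivation:
After JOIN items (1 rows):
books.rank | books.yr | books.qty | items.yr | items.qty
4 | 3 | 8 | 3 | 2
After WHERE (1 rows):
books.rank | books.yr | books.qty | items.yr | items.qty
4 | 3 | 8 | 3 | 2
After SELECT (1 rows):
items.qty | books.rank
2 | 4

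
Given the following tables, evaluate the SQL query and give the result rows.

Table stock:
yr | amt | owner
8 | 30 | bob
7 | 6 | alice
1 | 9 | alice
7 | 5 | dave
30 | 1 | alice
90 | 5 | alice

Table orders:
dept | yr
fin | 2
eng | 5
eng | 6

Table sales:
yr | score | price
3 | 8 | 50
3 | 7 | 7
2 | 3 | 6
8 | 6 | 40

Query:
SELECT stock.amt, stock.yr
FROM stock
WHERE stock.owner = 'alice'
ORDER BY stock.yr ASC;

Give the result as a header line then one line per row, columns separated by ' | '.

== RESULT ==
stock.amt | stock.yr
9 | 1
6 | 7
1 | 30
5 | 90

Derivation:
After WHERE (4 rows):
stock.yr | stock.amt | stock.owner
7 | 6 | alice
1 | 9 | alice
30 | 1 | alice
90 | 5 | alice
After SELECT (4 rows):
stock.amt | stock.yr
6 | 7
9 | 1
1 | 30
5 | 90
After ORDER BY (4 rows):
stock.amt | stock.yr
9 | 1
6 | 7
1 | 30
5 | 90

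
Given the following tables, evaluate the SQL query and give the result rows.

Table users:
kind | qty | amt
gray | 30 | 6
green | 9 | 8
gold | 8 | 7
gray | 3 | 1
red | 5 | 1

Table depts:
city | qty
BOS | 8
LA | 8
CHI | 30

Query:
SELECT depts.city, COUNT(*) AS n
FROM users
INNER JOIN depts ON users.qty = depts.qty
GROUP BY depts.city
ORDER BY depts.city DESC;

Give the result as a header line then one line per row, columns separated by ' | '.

After JOIN depts (3 rows):
users.kind | users.qty | users.amt | depts.city | depts.qty
gray | 30 | 6 | CHI | 30
gold | 8 | 7 | BOS | 8
gold | 8 | 7 | LA | 8
After GROUP BY (3 rows):
depts.city | n
CHI | 1
BOS | 1
LA | 1
After ORDER BY (3 rows):
depts.city | n
LA | 1
CHI | 1
BOS | 1

== RESULT ==
depts.city | n
LA | 1
CHI | 1
BOS | 1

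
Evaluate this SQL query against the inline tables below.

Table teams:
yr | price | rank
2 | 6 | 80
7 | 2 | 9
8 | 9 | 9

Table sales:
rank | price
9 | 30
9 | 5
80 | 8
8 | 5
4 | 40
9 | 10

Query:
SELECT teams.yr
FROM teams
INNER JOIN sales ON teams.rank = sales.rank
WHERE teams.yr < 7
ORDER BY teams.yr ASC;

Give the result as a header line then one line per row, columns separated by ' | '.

After JOIN sales (7 rows):
teams.yr | teams.price | teams.rank | sales.rank | sales.price
2 | 6 | 80 | 80 | 8
7 | 2 | 9 | 9 | 30
7 | 2 | 9 | 9 | 5
7 | 2 | 9 | 9 | 10
8 | 9 | 9 | 9 | 30
8 | 9 | 9 | 9 | 5
8 | 9 | 9 | 9 | 10
After WHERE (1 rows):
teams.yr | teams.price | teams.rank | sales.rank | sales.price
2 | 6 | 80 | 80 | 8
After SELECT (1 rows):
teams.yr
2
After ORDER BY (1 rows):
teams.yr
2

== RESULT ==
teams.yr
2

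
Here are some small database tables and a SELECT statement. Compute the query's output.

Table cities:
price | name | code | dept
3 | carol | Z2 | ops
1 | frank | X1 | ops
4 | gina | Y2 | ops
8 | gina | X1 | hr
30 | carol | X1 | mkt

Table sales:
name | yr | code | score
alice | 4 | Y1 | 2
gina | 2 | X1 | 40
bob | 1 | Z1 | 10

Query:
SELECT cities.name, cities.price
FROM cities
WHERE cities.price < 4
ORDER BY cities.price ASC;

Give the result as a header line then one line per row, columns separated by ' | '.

After WHERE (2 rows):
cities.price | cities.name | cities.code | cities.dept
3 | carol | Z2 | ops
1 | frank | X1 | ops
After SELECT (2 rows):
cities.name | cities.price
carol | 3
frank | 1
After ORDER BY (2 rows):
cities.name | cities.price
frank | 1
carol | 3

== RESULT ==
cities.name | cities.price
frank | 1
carol | 3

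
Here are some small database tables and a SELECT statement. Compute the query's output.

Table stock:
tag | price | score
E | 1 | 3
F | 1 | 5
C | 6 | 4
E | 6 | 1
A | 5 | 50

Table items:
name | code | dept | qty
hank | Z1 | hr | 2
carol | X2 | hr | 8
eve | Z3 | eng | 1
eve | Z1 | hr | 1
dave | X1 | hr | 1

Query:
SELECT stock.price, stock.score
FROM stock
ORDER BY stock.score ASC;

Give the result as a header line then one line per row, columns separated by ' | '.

== RESULT ==
stock.price | stock.score
6 | 1
1 | 3
6 | 4
1 | 5
5 | 50

Derivation:
After SELECT (5 rows):
stock.price | stock.score
1 | 3
1 | 5
6 | 4
6 | 1
5 | 50
After ORDER BY (5 rows):
stock.price | stock.score
6 | 1
1 | 3
6 | 4
1 | 5
5 | 50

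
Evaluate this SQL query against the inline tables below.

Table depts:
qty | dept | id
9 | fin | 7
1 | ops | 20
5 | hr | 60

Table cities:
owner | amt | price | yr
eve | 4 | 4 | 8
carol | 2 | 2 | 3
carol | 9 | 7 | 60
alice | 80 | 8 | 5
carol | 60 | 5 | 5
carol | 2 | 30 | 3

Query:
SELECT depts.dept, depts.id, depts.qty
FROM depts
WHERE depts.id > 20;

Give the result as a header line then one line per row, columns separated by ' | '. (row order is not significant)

== RESULT ==
depts.dept | depts.id | depts.qty
hr | 60 | 5

Derivation:
After WHERE (1 rows):
depts.qty | depts.dept | depts.id
5 | hr | 60
After SELECT (1 rows):
depts.dept | depts.id | depts.qty
hr | 60 | 5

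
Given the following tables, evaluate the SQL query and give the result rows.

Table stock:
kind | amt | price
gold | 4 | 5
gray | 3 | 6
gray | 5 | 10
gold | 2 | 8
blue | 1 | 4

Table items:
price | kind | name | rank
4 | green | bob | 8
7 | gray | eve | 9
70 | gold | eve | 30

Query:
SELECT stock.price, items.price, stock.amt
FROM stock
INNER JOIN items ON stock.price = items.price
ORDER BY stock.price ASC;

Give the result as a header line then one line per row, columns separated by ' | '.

After JOIN items (1 rows):
stock.kind | stock.amt | stock.price | items.price | items.kind | items.name | items.rank
blue | 1 | 4 | 4 | green | bob | 8
After SELECT (1 rows):
stock.price | items.price | stock.amt
4 | 4 | 1
After ORDER BY (1 rows):
stock.price | items.price | stock.amt
4 | 4 | 1

== RESULT ==
stock.price | items.price | stock.amt
4 | 4 | 1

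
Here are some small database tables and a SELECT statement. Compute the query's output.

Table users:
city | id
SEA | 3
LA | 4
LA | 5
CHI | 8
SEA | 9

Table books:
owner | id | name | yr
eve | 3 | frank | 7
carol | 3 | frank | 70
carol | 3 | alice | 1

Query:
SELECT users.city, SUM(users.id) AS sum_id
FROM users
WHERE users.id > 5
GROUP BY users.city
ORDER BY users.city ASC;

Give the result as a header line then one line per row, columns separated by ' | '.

== RESULT ==
users.city | sum_id
CHI | 8
SEA | 9

Derivation:
After WHERE (2 rows):
users.city | users.id
CHI | 8
SEA | 9
After GROUP BY (2 rows):
users.city | sum_id
CHI | 8
SEA | 9
After ORDER BY (2 rows):
users.city | sum_id
CHI | 8
SEA | 9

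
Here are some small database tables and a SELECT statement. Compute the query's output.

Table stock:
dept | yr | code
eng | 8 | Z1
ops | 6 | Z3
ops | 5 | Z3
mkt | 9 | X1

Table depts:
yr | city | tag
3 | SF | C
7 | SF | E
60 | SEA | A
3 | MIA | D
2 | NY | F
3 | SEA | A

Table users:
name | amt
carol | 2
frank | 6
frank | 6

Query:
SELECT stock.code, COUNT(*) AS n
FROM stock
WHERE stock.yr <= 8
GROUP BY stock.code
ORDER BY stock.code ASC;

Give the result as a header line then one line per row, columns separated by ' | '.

After WHERE (3 rows):
stock.dept | stock.yr | stock.code
eng | 8 | Z1
ops | 6 | Z3
ops | 5 | Z3
After GROUP BY (2 rows):
stock.code | n
Z1 | 1
Z3 | 2
After ORDER BY (2 rows):
stock.code | n
Z1 | 1
Z3 | 2

== RESULT ==
stock.code | n
Z1 | 1
Z3 | 2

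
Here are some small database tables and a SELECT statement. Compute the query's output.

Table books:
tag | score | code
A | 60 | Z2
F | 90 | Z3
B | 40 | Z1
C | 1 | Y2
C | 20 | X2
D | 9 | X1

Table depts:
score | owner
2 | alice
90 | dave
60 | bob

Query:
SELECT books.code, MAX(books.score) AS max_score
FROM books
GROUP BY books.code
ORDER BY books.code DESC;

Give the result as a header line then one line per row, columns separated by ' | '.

After GROUP BY (6 rows):
books.code | max_score
Z2 | 60
Z3 | 90
Z1 | 40
Y2 | 1
X2 | 20
X1 | 9
After ORDER BY (6 rows):
books.code | max_score
Z3 | 90
Z2 | 60
Z1 | 40
Y2 | 1
X2 | 20
X1 | 9

== RESULT ==
books.code | max_score
Z3 | 90
Z2 | 60
Z1 | 40
Y2 | 1
X2 | 20
X1 | 9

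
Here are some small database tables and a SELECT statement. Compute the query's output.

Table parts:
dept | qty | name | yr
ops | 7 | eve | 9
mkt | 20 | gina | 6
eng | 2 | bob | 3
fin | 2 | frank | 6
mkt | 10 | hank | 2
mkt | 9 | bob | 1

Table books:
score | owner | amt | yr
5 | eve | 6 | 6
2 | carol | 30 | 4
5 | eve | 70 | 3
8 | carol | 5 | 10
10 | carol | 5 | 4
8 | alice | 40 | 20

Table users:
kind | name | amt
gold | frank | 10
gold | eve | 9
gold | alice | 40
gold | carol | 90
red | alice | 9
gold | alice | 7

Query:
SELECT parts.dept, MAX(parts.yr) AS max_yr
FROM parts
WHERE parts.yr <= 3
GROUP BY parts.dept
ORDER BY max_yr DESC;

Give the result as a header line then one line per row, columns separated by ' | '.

After WHERE (3 rows):
parts.dept | parts.qty | parts.name | parts.yr
eng | 2 | bob | 3
mkt | 10 | hank | 2
mkt | 9 | bob | 1
After GROUP BY (2 rows):
parts.dept | max_yr
eng | 3
mkt | 2
After ORDER BY (2 rows):
parts.dept | max_yr
eng | 3
mkt | 2

== RESULT ==
parts.dept | max_yr
eng | 3
mkt | 2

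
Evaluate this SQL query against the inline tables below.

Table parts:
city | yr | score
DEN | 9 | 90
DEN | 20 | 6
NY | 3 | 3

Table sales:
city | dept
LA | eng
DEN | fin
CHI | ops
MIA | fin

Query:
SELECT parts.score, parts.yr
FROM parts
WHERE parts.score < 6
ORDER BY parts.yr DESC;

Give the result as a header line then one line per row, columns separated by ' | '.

After WHERE (1 rows):
parts.city | parts.yr | parts.score
NY | 3 | 3
After SELECT (1 rows):
parts.score | parts.yr
3 | 3
After ORDER BY (1 rows):
parts.score | parts.yr
3 | 3

== RESULT ==
parts.score | parts.yr
3 | 3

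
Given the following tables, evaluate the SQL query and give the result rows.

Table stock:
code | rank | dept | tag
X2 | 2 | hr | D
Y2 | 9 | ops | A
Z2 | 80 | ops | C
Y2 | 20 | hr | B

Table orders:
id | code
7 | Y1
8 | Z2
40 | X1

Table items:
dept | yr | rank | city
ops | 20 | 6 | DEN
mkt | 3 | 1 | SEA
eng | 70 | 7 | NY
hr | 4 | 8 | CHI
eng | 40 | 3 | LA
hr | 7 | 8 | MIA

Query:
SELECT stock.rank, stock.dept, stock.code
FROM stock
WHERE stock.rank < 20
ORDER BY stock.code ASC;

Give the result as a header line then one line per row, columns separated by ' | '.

After WHERE (2 rows):
stock.code | stock.rank | stock.dept | stock.tag
X2 | 2 | hr | D
Y2 | 9 | ops | A
After SELECT (2 rows):
stock.rank | stock.dept | stock.code
2 | hr | X2
9 | ops | Y2
After ORDER BY (2 rows):
stock.rank | stock.dept | stock.code
2 | hr | X2
9 | ops | Y2

== RESULT ==
stock.rank | stock.dept | stock.code
2 | hr | X2
9 | ops | Y2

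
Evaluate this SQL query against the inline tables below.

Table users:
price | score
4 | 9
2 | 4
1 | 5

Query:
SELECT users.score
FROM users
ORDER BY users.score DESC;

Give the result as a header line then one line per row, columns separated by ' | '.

After SELECT (3 rows):
users.score
9
4
5
After ORDER BY (3 rows):
users.score
9
5
4

== RESULT ==
users.score
9
5
4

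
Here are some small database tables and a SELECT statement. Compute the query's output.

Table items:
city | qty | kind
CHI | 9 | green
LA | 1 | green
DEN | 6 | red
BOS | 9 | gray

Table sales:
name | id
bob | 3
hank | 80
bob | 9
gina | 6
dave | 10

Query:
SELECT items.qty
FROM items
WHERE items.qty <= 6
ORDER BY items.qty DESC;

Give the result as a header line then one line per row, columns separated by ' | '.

After WHERE (2 rows):
items.city | items.qty | items.kind
LA | 1 | green
DEN | 6 | red
After SELECT (2 rows):
items.qty
1
6
After ORDER BY (2 rows):
items.qty
6
1

== RESULT ==
items.qty
6
1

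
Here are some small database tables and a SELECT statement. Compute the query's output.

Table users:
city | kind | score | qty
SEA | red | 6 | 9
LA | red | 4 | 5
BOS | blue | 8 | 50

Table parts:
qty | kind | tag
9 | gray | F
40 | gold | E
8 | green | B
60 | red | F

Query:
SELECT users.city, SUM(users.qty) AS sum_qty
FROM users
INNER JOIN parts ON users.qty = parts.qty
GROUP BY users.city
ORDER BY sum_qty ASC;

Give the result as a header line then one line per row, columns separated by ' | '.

After JOIN parts (1 rows):
users.city | users.kind | users.score | users.qty | parts.qty | parts.kind | parts.tag
SEA | red | 6 | 9 | 9 | gray | F
After GROUP BY (1 rows):
users.city | sum_qty
SEA | 9
After ORDER BY (1 rows):
users.city | sum_qty
SEA | 9

== RESULT ==
users.city | sum_qty
SEA | 9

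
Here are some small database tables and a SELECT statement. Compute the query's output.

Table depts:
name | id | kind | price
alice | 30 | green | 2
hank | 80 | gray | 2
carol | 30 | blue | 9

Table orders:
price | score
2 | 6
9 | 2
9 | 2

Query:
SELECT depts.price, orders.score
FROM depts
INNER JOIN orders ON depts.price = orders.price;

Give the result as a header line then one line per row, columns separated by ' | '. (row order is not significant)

After JOIN orders (4 rows):
depts.name | depts.id | depts.kind | depts.price | orders.price | orders.score
alice | 30 | green | 2 | 2 | 6
hank | 80 | gray | 2 | 2 | 6
carol | 30 | blue | 9 | 9 | 2
carol | 30 | blue | 9 | 9 | 2
After SELECT (4 rows):
depts.price | orders.score
2 | 6
2 | 6
9 | 2
9 | 2

== RESULT ==
depts.price | orders.score
2 | 6
2 | 6
9 | 2
9 | 2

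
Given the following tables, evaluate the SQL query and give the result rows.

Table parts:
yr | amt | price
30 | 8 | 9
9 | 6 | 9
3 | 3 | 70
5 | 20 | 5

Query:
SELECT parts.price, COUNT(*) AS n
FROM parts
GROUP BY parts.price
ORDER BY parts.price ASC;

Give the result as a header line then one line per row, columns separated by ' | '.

After GROUP BY (3 rows):
parts.price | n
9 | 2
70 | 1
5 | 1
After ORDER BY (3 rows):
parts.price | n
5 | 1
9 | 2
70 | 1

== RESULT ==
parts.price | n
5 | 1
9 | 2
70 | 1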